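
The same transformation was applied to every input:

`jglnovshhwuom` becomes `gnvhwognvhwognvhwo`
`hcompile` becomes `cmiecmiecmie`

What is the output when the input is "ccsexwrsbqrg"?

cewsqgcewsqgcewsqg

The pattern: keep every other character starting from the second (positions 2nd, 4th, 6th, ...), then write the whole string 3 times in a row.
Starting from "ccsexwrsbqrg": after the first operation, "cewsqg"; after the second, "cewsqgcewsqgcewsqg".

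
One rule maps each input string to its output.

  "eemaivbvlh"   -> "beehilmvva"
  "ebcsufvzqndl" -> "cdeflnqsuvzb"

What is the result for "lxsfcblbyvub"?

Looking at the pairs, the operation is to sort the characters into alphabetical order, then move the first character to the end.
So "lxsfcblbyvub" becomes "bbcfllsuvxyb".

bbcfllsuvxyb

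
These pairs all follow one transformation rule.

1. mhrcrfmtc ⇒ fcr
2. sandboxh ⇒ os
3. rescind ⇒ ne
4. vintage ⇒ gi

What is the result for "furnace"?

cu

What's happening: move the first 3 characters to the end (rotate left by 3), then keep one character in every 3, starting at position 3 (positions 3rd, 6th, 9th, ...).
For "furnace", step one produces "nacefur"; step two turns that into "cu".
(Check on "vintage": → "tagevin" → "gi" ✓)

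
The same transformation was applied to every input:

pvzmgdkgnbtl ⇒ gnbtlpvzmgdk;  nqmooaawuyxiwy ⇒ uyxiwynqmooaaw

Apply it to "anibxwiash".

iashanibxw

The transformation: swap the front and back halves of the string, then move the first character to the end.
Applying both steps to "anibxwiash": "wiashanibx", then "iashanibxw".
(Check on "pvzmgdkgnbtl": → "kgnbtlpvzmgd" → "gnbtlpvzmgdk" ✓)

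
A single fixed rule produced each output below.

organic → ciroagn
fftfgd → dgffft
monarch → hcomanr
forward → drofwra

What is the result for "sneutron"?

Rule — move the last 2 characters to the front (rotate right by 2), then swap each adjacent pair of characters (1↔2, 3↔4, ...).
So "sneutron" becomes "nonsuert".

nonsuert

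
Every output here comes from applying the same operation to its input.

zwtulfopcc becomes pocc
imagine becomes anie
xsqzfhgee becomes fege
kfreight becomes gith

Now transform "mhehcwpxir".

Looking at the pairs, the operation is to swap each adjacent pair of characters (1↔2, 3↔4, ...), then keep only the last 4 characters.
Applying both steps to "mhehcwpxir": "hmhewcxpri", then "xpri".

xpri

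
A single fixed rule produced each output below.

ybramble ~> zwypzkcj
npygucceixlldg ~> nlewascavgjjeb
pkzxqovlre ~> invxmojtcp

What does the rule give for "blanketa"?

jzlyciyr

The transformation: swap each adjacent pair of characters (1↔2, 3↔4, ...), then shift every letter 2 places backward in the alphabet (wrapping around).
"blanketa" → "lbnaekat" → "jzlyciyr".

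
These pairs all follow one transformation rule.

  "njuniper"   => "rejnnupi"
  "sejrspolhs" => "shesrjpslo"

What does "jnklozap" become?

panjlkzo

What's happening: move the last 2 characters to the front (rotate right by 2), then swap each adjacent pair of characters (1↔2, 3↔4, ...).
"jnklozap" → "apjnkloz" → "panjlkzo".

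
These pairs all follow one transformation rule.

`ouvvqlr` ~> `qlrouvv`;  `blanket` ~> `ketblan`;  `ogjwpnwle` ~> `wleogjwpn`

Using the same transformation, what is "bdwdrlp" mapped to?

Rule — move the last 3 characters to the front (rotate right by 3).
So "bdwdrlp" becomes "rlpbdwd".

rlpbdwd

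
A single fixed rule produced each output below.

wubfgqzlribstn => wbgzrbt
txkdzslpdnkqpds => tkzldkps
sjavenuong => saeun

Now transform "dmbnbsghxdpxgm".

The pattern: keep every other character starting from the first (positions 1st, 3rd, 5th, ...).
Doing the same to "dmbnbsghxdpxgm": "dbbgxpg".

dbbgxpg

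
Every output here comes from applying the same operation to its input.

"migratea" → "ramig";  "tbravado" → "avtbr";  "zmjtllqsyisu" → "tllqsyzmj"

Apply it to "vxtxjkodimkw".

xjkodivxt

Looking at the pairs, the operation is to delete the last 3 characters, then move the first 3 characters to the end (rotate left by 3).
For "vxtxjkodimkw", step one produces "vxtxjkodi"; step two turns that into "xjkodivxt".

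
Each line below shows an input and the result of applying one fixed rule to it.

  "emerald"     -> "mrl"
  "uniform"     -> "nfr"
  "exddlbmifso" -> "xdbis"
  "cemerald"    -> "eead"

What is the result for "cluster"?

What's happening: keep every other character starting from the second (positions 2nd, 4th, 6th, ...).
For "cluster" the result is "lse".

lse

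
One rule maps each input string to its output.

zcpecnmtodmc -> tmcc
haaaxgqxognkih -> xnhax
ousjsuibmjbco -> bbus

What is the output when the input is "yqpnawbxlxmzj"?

Each output is the input with this applied: keep one character in every 3, starting at position 2 (positions 2nd, 5th, 8th, ...), then move the first 2 characters to the end (rotate left by 2).
Doing the same to "yqpnawbxlxmzj": "xmqa".

xmqa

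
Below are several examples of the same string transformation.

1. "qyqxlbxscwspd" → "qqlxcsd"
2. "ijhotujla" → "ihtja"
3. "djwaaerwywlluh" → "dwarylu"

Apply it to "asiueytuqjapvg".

aietqav

The pattern: keep every other character starting from the first (positions 1st, 3rd, 5th, ...).
Applying that to "asiueytuqjapvg" gives "aietqav".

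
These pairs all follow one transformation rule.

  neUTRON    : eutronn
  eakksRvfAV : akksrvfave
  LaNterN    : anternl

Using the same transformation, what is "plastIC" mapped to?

The rule is to move the first character to the end, then convert every letter to lowercase.
"plastIC" → "lastICp" → "lasticp".

lasticp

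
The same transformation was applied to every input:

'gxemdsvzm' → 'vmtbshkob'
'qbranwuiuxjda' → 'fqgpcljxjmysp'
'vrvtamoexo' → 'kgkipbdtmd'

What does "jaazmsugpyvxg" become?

yppobhjvenkmv

The pattern: shift every letter 11 places backward in the alphabet (wrapping around).
So "jaazmsugpyvxg" becomes "yppobhjvenkmv".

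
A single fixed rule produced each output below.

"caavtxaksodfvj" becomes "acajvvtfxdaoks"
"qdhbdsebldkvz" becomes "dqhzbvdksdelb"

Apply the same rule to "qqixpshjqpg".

Looking at the pairs, the operation is to move the first character to the end, then take characters alternately from the front and the back (1st, last, 2nd, 2nd-last, ...).
On "qqixpshjqpg": the first step gives "qixpshjqpgq", and the second then gives "qqigxppqsjh".

qqigxppqsjh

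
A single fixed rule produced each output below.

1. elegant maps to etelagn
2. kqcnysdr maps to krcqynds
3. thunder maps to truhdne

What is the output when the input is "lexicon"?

Each output is the input with this applied: move the last character to the front, then swap each adjacent pair of characters (1↔2, 3↔4, ...).
"lexicon" → "nlexico" → "lnxecio".

lnxecio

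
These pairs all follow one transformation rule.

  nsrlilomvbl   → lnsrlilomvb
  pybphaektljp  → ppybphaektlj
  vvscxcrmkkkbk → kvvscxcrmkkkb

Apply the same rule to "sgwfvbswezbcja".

Rule — move the last character to the front.
Doing the same to "sgwfvbswezbcja": "asgwfvbswezbcj".

asgwfvbswezbcj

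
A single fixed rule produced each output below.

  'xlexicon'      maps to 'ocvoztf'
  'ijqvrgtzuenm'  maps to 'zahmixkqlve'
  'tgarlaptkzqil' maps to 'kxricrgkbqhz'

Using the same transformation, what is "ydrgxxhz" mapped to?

What's happening: delete the last character, then shift every letter 9 places backward in the alphabet (wrapping around).
Doing the same to "ydrgxxhz": "puixooy".
(Check on "ijqvrgtzuenm": → "ijqvrgtzuen" → "zahmixkqlve" ✓)

puixooy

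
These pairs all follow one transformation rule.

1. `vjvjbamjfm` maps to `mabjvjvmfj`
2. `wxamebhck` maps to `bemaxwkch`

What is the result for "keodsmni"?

sdoekinm

In each case the input is transformed by: move the last 3 characters to the front (rotate right by 3), then reverse the string.
On "keodsmni": the first step gives "mnikeods", and the second then gives "sdoekinm".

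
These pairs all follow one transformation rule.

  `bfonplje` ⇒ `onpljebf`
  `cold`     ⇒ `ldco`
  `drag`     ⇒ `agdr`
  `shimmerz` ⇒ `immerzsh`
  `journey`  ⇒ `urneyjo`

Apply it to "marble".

What's happening: move the first 2 characters to the end (rotate left by 2).
So "marble" becomes "rblema".

rblema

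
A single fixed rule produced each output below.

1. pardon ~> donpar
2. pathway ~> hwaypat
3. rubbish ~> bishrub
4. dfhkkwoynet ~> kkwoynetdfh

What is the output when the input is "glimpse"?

Each output is the input with this applied: move the first 3 characters to the end (rotate left by 3).
On "glimpse" that produces "mpsegli".

mpsegli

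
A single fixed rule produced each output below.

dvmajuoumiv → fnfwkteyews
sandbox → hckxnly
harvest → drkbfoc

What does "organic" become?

Rule — move the last character to the front, then shift every letter 10 places forward in the alphabet (wrapping around).
For "organic", step one produces "corgani"; step two turns that into "mybqkxs".

mybqkxs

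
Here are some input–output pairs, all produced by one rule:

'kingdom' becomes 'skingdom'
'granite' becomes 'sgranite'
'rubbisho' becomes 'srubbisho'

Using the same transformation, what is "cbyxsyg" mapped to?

Looking at the pairs, the operation is to prepend "s".
Doing the same to "cbyxsyg": "scbyxsyg".

scbyxsyg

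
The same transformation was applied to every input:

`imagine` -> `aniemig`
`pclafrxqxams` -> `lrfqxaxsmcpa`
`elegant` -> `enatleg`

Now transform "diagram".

aarmidg

The pattern: swap each adjacent pair of characters (1↔2, 3↔4, ...), then move the first 3 characters to the end (rotate left by 3).
Working it through for "diagram": intermediate "idgaarm", final "aarmidg".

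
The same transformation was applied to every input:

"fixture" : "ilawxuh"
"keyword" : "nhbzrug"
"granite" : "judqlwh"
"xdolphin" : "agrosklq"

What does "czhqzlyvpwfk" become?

Each output is the input with this applied: shift every letter 3 places forward in the alphabet (wrapping around).
On "czhqzlyvpwfk" that produces "fcktcobyszin".

fcktcobyszin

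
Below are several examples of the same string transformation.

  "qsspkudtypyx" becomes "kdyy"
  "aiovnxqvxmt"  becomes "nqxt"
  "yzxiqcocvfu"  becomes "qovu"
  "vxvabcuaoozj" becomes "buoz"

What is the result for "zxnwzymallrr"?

zmlr

The pattern: keep every other character starting from the first (positions 1st, 3rd, 5th, ...), then keep only the last 4 characters.
On "zxnwzymallrr": the first step gives "znzmlr", and the second then gives "zmlr".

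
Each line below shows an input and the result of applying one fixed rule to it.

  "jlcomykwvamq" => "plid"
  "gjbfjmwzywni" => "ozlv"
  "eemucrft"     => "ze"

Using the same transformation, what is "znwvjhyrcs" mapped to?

jup

The transformation: shift every letter 13 places forward in the alphabet (wrapping around) — i.e. ROT13, then keep one character in every 3, starting at position 3 (positions 3rd, 6th, 9th, ...).
So "znwvjhyrcs" becomes "jup".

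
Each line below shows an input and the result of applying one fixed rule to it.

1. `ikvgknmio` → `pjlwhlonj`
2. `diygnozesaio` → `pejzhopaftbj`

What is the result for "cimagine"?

Rule — shift every letter 1 place forward in the alphabet (wrapping around), then move the last character to the front.
"cimagine" → "djnbhjof" → "fdjnbhjo".

fdjnbhjo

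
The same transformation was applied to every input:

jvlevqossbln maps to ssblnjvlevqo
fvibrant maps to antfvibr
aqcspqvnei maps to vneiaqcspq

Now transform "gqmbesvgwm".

vgwmgqmbes

The transformation: move the first character to the end, then swap the front and back halves of the string.
Applying that to "gqmbesvgwm" gives "vgwmgqmbes".
(Check on "aqcspqvnei": → "qcspqvneia" → "vneiaqcspq" ✓)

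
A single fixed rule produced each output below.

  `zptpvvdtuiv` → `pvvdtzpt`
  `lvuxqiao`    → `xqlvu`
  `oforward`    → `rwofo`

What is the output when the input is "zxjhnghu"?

What's happening: delete the last 3 characters, then move the first 3 characters to the end (rotate left by 3).
So "zxjhnghu" becomes "hnzxj".
(Check on "zptpvvdtuiv": → "zptpvvdt" → "pvvdtzpt" ✓)

hnzxj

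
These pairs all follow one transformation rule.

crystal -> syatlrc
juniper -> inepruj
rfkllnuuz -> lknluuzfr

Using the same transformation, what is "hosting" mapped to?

tsnigoh

Each output is the input with this applied: swap each adjacent pair of characters (1↔2, 3↔4, ...), then move the first 2 characters to the end (rotate left by 2).
"hosting" → "ohtsnig" → "tsnigoh".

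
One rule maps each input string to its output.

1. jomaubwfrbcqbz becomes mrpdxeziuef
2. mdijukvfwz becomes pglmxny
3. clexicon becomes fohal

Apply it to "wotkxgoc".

zrwna

What's happening: delete the last 3 characters, then shift every letter 3 places forward in the alphabet (wrapping around).
Applying both steps to "wotkxgoc": "wotkx", then "zrwna".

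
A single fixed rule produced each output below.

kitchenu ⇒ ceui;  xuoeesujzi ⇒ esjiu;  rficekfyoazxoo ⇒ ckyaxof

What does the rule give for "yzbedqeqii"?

Each output is the input with this applied: move the first 3 characters to the end (rotate left by 3), then keep every other character starting from the first (positions 1st, 3rd, 5th, ...).
For "yzbedqeqii", step one produces "edqeqiiyzb"; step two turns that into "eqqiz".

eqqiz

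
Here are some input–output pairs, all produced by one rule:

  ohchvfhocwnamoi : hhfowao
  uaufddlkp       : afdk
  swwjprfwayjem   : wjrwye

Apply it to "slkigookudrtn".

Each output is the input with this applied: keep every other character starting from the second (positions 2nd, 4th, 6th, ...).
"slkigookudrtn" → "liokdt".

liokdt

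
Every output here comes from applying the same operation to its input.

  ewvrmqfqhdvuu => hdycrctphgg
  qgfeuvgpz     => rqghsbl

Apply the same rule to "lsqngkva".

Looking at the pairs, the operation is to delete the first 2 characters, then shift every letter 12 places forward in the alphabet (wrapping around).
For "lsqngkva", step one produces "qngkva"; step two turns that into "czswhm".

czswhm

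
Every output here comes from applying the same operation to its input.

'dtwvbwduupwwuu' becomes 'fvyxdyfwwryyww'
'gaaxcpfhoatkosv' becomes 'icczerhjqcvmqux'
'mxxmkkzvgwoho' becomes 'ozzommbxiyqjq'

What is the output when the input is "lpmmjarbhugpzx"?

Looking at the pairs, the operation is to shift every letter 2 places forward in the alphabet (wrapping around).
Doing the same to "lpmmjarbhugpzx": "nroolctdjwirbz".

nroolctdjwirbz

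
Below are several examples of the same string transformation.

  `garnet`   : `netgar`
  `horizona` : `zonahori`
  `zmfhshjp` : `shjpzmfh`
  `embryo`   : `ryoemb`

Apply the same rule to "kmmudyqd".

The rule is to swap the front and back halves of the string.
Applying that to "kmmudyqd" gives "dyqdkmmu".

dyqdkmmu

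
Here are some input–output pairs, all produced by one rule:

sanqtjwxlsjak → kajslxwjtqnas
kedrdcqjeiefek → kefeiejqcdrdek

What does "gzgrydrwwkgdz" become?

zdgkwwrdyrgzg

The pattern: reverse the string.
For "gzgrydrwwkgdz" the result is "zdgkwwrdyrgzg".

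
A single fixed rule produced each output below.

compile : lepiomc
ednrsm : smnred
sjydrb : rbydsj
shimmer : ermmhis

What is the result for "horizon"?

The rule is to reverse the string, then swap each adjacent pair of characters (1↔2, 3↔4, ...).
On "horizon": the first step gives "noziroh", and the second then gives "onizorh".

onizorh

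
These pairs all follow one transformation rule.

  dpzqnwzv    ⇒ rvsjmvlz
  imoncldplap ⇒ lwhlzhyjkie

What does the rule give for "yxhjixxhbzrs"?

The transformation: shift every letter 4 places backward in the alphabet (wrapping around), then reverse the string.
On "yxhjixxhbzrs" that produces "onvxdttefdtu".

onvxdttefdtu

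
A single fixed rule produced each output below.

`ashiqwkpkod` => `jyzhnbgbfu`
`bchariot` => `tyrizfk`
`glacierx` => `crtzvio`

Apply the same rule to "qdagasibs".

Rule — shift every letter 9 places backward in the alphabet (wrapping around), then delete the first character.
Starting from "qdagasibs": after the first operation, "hurxrjzsj"; after the second, "urxrjzsj".
(Check on "glacierx": → "xcrtzvio" → "crtzvio" ✓)

urxrjzsj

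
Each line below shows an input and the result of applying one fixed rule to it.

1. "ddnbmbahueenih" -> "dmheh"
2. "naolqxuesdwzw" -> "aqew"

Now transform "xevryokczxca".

eycc

The pattern: keep one character in every 3, starting at position 2 (positions 2nd, 5th, 8th, ...).
Applying that to "xevryokczxca" gives "eycc".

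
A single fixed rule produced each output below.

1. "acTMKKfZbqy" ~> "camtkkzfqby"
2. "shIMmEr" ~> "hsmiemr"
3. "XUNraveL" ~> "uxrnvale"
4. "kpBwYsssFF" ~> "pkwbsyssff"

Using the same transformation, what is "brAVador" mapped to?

In each case the input is transformed by: swap each adjacent pair of characters (1↔2, 3↔4, ...), then convert every letter to lowercase.
For "brAVador" the result is "rbvadaro".
(Check on "shIMmEr": → "hsMIEmr" → "hsmiemr" ✓)

rbvadaro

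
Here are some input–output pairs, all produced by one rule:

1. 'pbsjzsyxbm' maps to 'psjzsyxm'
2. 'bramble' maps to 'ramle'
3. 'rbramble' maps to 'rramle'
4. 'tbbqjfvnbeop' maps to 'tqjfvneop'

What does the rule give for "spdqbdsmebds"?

spdqdsmeds

Rule — remove every "b".
"spdqbdsmebds" → "spdqdsmeds".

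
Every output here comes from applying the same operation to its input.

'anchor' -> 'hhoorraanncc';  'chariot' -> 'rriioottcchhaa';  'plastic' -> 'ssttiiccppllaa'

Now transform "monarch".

The rule is to move the first 3 characters to the end (rotate left by 3), then double every character.
For "monarch" the result is "aarrcchhmmoonn".

aarrcchhmmoonn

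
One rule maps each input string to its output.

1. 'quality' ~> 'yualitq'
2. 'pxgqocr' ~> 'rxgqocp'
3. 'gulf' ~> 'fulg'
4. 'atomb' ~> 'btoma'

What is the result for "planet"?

What's happening: swap the first and last characters.
Doing the same to "planet": "tlanep".

tlanep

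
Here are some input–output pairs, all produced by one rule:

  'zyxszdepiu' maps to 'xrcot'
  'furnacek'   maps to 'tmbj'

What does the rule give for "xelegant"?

ddzs

The rule is to shift every letter 1 place backward in the alphabet (wrapping around), then keep every other character starting from the second (positions 2nd, 4th, 6th, ...).
"xelegant" → "ddzs".
(Check on "zyxszdepiu": → "yxwrycdoht" → "xrcot" ✓)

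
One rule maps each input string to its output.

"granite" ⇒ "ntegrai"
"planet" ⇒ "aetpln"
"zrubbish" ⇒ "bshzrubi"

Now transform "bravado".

Looking at the pairs, the operation is to move the last 3 characters to the front (rotate right by 3), then swap the first and last characters.
"bravado" → "adobrav" → "vdobraa".

vdobraa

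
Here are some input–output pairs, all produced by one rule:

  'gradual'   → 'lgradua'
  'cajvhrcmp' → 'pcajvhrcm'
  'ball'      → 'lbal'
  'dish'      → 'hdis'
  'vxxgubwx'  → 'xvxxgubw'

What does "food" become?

dfoo

The rule is to move the last character to the front.
On "food" that produces "dfoo".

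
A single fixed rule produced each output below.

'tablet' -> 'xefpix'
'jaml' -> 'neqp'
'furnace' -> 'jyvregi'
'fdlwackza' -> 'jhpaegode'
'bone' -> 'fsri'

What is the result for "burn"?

fyvr

Each output is the input with this applied: shift every letter 4 places forward in the alphabet (wrapping around).
For "burn" the result is "fyvr".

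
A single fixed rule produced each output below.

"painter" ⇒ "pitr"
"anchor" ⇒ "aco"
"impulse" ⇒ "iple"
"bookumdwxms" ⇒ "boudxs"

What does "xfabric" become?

xarc

Each output is the input with this applied: keep every other character starting from the first (positions 1st, 3rd, 5th, ...).
Applying that to "xfabric" gives "xarc".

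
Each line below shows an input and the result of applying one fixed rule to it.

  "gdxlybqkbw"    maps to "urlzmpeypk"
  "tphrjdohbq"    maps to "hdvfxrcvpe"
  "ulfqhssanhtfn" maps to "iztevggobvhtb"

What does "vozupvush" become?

The pattern: shift every letter 12 places backward in the alphabet (wrapping around).
On "vozupvush" that produces "jcnidjigv".

jcnidjigv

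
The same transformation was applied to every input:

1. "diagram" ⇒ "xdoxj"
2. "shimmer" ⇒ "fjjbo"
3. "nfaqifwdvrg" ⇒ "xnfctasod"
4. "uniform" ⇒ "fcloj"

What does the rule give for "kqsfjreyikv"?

pcgobvfhs

Looking at the pairs, the operation is to shift every letter 3 places backward in the alphabet (wrapping around), then delete the first 2 characters.
Doing the same to "kqsfjreyikv": "pcgobvfhs".
(Check on "uniform": → "rkfcloj" → "fcloj" ✓)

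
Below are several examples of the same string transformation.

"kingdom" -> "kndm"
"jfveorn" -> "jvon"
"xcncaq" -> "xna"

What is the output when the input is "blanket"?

bakt

Each output is the input with this applied: keep every other character starting from the first (positions 1st, 3rd, 5th, ...).
For "blanket" the result is "bakt".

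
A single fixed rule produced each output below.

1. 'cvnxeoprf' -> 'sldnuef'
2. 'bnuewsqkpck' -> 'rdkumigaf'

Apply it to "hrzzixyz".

xhppyn

The rule is to shift every letter 10 places backward in the alphabet (wrapping around), then delete the last 2 characters.
On "hrzzixyz": the first step gives "xhppynop", and the second then gives "xhppyn".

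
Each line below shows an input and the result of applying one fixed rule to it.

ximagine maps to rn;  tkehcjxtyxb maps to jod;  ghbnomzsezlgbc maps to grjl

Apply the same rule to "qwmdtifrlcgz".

In each case the input is transformed by: keep one character in every 3, starting at position 3 (positions 3rd, 6th, 9th, ...), then shift every letter 5 places forward in the alphabet (wrapping around).
Starting from "qwmdtifrlcgz": after the first operation, "milz"; after the second, "rnqe".

rnqe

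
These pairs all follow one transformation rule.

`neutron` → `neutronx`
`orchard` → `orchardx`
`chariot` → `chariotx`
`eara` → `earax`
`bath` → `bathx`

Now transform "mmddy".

Each output is the input with this applied: append "x".
"mmddy" → "mmddyx".

mmddyx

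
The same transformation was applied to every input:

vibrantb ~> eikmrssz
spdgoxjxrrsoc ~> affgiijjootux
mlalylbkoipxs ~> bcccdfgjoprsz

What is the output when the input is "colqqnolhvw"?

Rule — shift every letter 9 places backward in the alphabet (wrapping around), then sort the characters into alphabetical order.
On "colqqnolhvw": the first step gives "tfchhefcymn", and the second then gives "cceffhhmnty".

cceffhhmnty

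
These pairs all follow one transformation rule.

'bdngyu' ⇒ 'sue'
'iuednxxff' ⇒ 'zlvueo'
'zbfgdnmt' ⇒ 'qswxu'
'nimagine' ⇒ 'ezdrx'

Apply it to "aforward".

The pattern: delete the last 3 characters, then shift every letter 9 places backward in the alphabet (wrapping around).
Starting from "aforward": after the first operation, "aforw"; after the second, "rwfin".
(Check on "iuednxxff": → "iuednx" → "zlvueo" ✓)

rwfin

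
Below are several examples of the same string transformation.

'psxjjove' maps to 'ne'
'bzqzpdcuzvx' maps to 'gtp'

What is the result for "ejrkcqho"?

hg

In each case the input is transformed by: shift every letter 10 places backward in the alphabet (wrapping around), then keep one character in every 3, starting at position 3 (positions 3rd, 6th, 9th, ...).
Applying both steps to "ejrkcqho": "uzhasgxe", then "hg".
(Check on "psxjjove": → "finzzelu" → "ne" ✓)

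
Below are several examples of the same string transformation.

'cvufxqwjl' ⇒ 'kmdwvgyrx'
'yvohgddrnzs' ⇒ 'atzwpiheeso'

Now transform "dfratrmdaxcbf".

The transformation: move the last 2 characters to the front (rotate right by 2), then shift every letter 1 place forward in the alphabet (wrapping around).
On "dfratrmdaxcbf" that produces "cgegsbusnebyd".

cgegsbusnebyd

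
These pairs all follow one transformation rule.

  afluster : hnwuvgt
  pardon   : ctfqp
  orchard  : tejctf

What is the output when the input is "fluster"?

nwuvgt

Looking at the pairs, the operation is to delete the first character, then shift every letter 2 places forward in the alphabet (wrapping around).
Applying both steps to "fluster": "luster", then "nwuvgt".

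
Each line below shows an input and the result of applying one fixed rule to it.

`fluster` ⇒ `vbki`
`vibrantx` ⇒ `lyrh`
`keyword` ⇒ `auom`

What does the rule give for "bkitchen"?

rayj

Rule — shift every letter 10 places backward in the alphabet (wrapping around), then keep only the first 4 characters.
Starting from "bkitchen": after the first operation, "rayjsxud"; after the second, "rayj".
(Check on "fluster": → "vbkijuh" → "vbki" ✓)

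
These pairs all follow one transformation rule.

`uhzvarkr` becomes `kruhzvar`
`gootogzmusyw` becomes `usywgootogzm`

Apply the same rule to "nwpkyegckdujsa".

What's happening: move the first 2 characters to the end (rotate left by 2), then swap the front and back halves of the string.
For "nwpkyegckdujsa", step one produces "pkyegckdujsanw"; step two turns that into "dujsanwpkyegck".

dujsanwpkyegck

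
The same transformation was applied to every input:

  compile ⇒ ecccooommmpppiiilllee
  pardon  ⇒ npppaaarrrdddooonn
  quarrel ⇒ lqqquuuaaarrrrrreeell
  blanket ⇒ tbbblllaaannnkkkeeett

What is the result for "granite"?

egggrrraaannniiitttee

The rule is to repeat every character 3 times, then move the last character to the front.
Applying that to "granite" gives "egggrrraaannniiitttee".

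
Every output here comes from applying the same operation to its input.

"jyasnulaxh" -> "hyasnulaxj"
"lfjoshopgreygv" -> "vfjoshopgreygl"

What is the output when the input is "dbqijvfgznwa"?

Each output is the input with this applied: swap the first and last characters.
For "dbqijvfgznwa" the result is "abqijvfgznwd".

abqijvfgznwd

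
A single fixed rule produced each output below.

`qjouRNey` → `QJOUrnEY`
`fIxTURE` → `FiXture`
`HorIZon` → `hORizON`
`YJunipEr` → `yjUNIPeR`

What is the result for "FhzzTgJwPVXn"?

fHZZtGjWpvxN

In each case the input is transformed by: flip the case of every letter.
"FhzzTgJwPVXn" → "fHZZtGjWpvxN".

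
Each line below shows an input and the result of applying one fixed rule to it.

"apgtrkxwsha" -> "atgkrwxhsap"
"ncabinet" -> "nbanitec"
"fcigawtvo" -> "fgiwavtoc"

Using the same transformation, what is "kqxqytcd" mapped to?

Each output is the input with this applied: swap each adjacent pair of characters (1↔2, 3↔4, ...), then move the first character to the end.
"kqxqytcd" → "kqxtydcq".

kqxtydcq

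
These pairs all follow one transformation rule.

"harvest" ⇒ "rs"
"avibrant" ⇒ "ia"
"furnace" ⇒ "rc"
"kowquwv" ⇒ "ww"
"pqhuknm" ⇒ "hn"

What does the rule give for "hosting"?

sn

The pattern: keep one character in every 3, starting at position 3 (positions 3rd, 6th, 9th, ...).
On "hosting" that produces "sn".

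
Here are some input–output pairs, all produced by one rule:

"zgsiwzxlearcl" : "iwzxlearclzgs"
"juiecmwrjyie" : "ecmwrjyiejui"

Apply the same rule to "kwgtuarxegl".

tuarxeglkwg

Rule — move the first 3 characters to the end (rotate left by 3).
For "kwgtuarxegl" the result is "tuarxeglkwg".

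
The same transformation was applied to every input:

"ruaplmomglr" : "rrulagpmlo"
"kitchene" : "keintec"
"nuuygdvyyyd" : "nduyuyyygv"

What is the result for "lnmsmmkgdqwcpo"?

Looking at the pairs, the operation is to take characters alternately from the front and the back (1st, last, 2nd, 2nd-last, ...), then delete the last character.
Working it through for "lnmsmmkgdqwcpo": intermediate "lonpmcswmqmdkg", final "lonpmcswmqmdk".

lonpmcswmqmdk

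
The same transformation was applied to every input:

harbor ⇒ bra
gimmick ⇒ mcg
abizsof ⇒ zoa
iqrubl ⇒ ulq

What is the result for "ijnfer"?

frj

The transformation: move the first 2 characters to the end (rotate left by 2), then keep every other character starting from the second (positions 2nd, 4th, 6th, ...).
"ijnfer" → "nferij" → "frj".
(Check on "abizsof": → "izsofab" → "zoa" ✓)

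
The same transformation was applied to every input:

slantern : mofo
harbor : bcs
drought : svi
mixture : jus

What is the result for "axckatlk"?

ylul

Rule — keep every other character starting from the second (positions 2nd, 4th, 6th, ...), then shift every letter 1 place forward in the alphabet (wrapping around).
For "axckatlk" the result is "ylul".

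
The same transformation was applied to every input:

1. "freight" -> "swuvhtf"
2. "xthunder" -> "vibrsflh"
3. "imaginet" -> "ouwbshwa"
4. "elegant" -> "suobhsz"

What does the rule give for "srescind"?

sgqwbrgf

Rule — move the first 2 characters to the end (rotate left by 2), then shift every letter 12 places backward in the alphabet (wrapping around).
For "srescind" the result is "sgqwbrgf".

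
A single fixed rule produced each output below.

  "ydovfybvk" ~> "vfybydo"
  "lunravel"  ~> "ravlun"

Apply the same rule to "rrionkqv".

onkrri

Rule — delete the last 2 characters, then move the first 3 characters to the end (rotate left by 3).
Starting from "rrionkqv": after the first operation, "rrionk"; after the second, "onkrri".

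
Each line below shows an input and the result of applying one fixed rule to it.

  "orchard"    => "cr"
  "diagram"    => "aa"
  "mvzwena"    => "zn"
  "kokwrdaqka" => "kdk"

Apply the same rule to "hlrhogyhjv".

The transformation: keep one character in every 3, starting at position 3 (positions 3rd, 6th, 9th, ...).
Applying that to "hlrhogyhjv" gives "rgj".

rgj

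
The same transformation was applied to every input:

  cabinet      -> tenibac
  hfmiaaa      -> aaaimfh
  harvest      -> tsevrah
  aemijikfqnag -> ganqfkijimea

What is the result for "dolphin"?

Each output is the input with this applied: reverse the string.
"dolphin" → "nihplod".

nihplod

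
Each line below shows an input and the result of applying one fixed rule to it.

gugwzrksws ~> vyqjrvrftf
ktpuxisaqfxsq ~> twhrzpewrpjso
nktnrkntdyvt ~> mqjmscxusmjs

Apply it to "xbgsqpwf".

rpovewaf

The pattern: move the first 3 characters to the end (rotate left by 3), then shift every letter 1 place backward in the alphabet (wrapping around).
Starting from "xbgsqpwf": after the first operation, "sqpwfxbg"; after the second, "rpovewaf".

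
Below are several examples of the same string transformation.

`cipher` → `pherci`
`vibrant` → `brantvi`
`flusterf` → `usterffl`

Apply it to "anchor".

The rule is to move the first 2 characters to the end (rotate left by 2).
Doing the same to "anchor": "choran".

choran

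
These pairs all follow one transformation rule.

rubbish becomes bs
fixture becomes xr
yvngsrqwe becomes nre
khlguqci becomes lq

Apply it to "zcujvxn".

ux

The transformation: keep one character in every 3, starting at position 3 (positions 3rd, 6th, 9th, ...).
For "zcujvxn" the result is "ux".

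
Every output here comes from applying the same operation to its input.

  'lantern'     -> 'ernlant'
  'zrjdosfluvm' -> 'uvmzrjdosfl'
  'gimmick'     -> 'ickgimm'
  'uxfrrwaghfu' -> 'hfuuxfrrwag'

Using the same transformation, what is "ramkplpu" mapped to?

lpuramkp

In each case the input is transformed by: move the last 3 characters to the front (rotate right by 3).
On "ramkplpu" that produces "lpuramkp".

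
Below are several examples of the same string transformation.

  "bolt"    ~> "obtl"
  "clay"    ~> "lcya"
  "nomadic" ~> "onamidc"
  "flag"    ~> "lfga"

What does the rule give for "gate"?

Looking at the pairs, the operation is to swap each adjacent pair of characters (1↔2, 3↔4, ...).
Doing the same to "gate": "aget".

aget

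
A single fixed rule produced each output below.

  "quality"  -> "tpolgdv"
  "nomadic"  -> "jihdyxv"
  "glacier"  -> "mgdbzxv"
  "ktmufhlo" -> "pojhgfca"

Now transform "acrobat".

The rule is to sort the characters into reverse alphabetical order, then shift every letter 5 places backward in the alphabet (wrapping around).
"acrobat" → "trocbaa" → "omjxwvv".
(Check on "ktmufhlo": → "utomlkhf" → "pojhgfca" ✓)

omjxwvv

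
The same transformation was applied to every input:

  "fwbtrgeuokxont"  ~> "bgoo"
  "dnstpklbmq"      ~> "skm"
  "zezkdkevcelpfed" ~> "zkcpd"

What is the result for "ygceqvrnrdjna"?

cvrn

Each output is the input with this applied: keep one character in every 3, starting at position 3 (positions 3rd, 6th, 9th, ...).
"ygceqvrnrdjna" → "cvrn".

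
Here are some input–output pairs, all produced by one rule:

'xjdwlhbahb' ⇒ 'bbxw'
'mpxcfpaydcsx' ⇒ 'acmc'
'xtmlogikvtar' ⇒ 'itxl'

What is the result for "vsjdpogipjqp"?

gjvd

Rule — keep one character in every 3, starting at position 1 (positions 1st, 4th, 7th, ...), then swap the front and back halves of the string.
On "vsjdpogipjqp": the first step gives "vdgj", and the second then gives "gjvd".
(Check on "xtmlogikvtar": → "xlit" → "itxl" ✓)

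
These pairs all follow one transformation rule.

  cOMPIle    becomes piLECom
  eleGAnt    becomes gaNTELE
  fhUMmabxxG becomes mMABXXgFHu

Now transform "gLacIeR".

The rule is to move the first 3 characters to the end (rotate left by 3), then flip the case of every letter.
"gLacIeR" → "cIeRgLa" → "CiErGlA".

CiErGlA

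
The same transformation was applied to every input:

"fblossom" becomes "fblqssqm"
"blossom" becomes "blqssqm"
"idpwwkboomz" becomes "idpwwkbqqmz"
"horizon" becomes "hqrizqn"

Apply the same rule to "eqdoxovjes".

eqdqxqvjes

Looking at the pairs, the operation is to replace every "o" with "q".
"eqdoxovjes" → "eqdqxqvjes".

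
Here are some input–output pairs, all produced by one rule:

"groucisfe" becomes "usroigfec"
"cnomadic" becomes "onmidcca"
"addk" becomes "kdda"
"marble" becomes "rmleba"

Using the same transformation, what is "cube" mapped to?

uecb

The rule is to sort the characters into reverse alphabetical order.
So "cube" becomes "uecb".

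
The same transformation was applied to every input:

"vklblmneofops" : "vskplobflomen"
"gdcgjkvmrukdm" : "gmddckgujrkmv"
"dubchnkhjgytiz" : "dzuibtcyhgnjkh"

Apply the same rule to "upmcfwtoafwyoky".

The pattern: take characters alternately from the front and the back (1st, last, 2nd, 2nd-last, ...).
On "upmcfwtoafwyoky" that produces "uypkmocyfwwftao".

uypkmocyfwwftao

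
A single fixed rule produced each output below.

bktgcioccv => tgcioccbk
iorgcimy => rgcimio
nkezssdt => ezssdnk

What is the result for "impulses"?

pulseim

The pattern: delete the last character, then move the first 2 characters to the end (rotate left by 2).
Applying both steps to "impulses": "impulse", then "pulseim".
(Check on "bktgcioccv": → "bktgciocc" → "tgcioccbk" ✓)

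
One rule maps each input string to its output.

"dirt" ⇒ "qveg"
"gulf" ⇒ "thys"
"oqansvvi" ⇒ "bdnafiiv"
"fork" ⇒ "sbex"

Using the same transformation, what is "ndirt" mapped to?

In each case the input is transformed by: shift every letter 13 places forward in the alphabet (wrapping around) — i.e. ROT13.
Doing the same to "ndirt": "aqveg".

aqveg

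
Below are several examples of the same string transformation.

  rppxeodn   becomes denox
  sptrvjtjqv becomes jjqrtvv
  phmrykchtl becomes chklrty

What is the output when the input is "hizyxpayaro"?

Rule — delete the first 3 characters, then sort the characters into alphabetical order.
"hizyxpayaro" → "yxpayaro" → "aaoprxyy".

aaoprxyy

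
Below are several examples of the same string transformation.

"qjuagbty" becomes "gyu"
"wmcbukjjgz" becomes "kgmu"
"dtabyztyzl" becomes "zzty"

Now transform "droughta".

Rule — swap the front and back halves of the string, then keep one character in every 3, starting at position 1 (positions 1st, 4th, 7th, ...).
For "droughta", step one produces "ghtadrou"; step two turns that into "gao".
(Check on "dtabyztyzl": → "ztyzldtaby" → "zzty" ✓)

gao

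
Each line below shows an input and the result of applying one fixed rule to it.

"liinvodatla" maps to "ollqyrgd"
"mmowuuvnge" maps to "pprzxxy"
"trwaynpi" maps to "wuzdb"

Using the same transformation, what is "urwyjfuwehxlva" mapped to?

xuzbmixzhka

The pattern: delete the last 3 characters, then shift every letter 3 places forward in the alphabet (wrapping around).
"urwyjfuwehxlva" → "urwyjfuwehx" → "xuzbmixzhka".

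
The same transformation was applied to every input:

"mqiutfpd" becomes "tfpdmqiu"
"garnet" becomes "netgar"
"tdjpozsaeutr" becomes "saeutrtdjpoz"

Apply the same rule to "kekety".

Rule — swap the front and back halves of the string.
On "kekety" that produces "etykek".

etykek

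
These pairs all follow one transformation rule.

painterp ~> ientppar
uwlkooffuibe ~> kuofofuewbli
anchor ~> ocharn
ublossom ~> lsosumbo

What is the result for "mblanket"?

lkanmtbe

The transformation: take characters alternately from the front and the back (1st, last, 2nd, 2nd-last, ...), then swap the front and back halves of the string.
Applying both steps to "mblanket": "mtbelkan", then "lkanmtbe".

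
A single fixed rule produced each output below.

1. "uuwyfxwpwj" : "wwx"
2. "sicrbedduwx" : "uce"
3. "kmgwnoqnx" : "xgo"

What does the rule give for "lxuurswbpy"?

The rule is to keep one character in every 3, starting at position 3 (positions 3rd, 6th, 9th, ...), then move the last character to the front.
So "lxuurswbpy" becomes "pus".
(Check on "sicrbedduwx": → "ceu" → "uce" ✓)

pus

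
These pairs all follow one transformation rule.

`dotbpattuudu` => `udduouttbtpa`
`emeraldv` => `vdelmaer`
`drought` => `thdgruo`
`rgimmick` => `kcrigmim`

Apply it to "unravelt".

The transformation: move the last character to the front, then take characters alternately from the front and the back (1st, last, 2nd, 2nd-last, ...).
For "unravelt" the result is "tluenvra".

tluenvra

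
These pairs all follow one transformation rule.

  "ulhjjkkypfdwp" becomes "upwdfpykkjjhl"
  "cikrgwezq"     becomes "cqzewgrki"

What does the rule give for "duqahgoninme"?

Looking at the pairs, the operation is to move the first character to the end, then reverse the string.
On "duqahgoninme": the first step gives "uqahgoninmed", and the second then gives "demninoghaqu".

demninoghaqu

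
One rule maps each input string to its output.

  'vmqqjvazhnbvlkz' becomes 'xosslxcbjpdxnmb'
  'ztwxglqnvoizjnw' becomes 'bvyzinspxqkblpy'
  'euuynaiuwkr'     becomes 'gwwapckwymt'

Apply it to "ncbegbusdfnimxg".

The pattern: shift every letter 2 places forward in the alphabet (wrapping around).
Doing the same to "ncbegbusdfnimxg": "pedgidwufhpkozi".

pedgidwufhpkozi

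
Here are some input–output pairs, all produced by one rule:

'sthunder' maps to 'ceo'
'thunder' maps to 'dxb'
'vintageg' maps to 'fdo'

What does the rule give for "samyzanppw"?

cixg

The pattern: keep one character in every 3, starting at position 1 (positions 1st, 4th, 7th, ...), then shift every letter 10 places forward in the alphabet (wrapping around).
So "samyzanppw" becomes "cixg".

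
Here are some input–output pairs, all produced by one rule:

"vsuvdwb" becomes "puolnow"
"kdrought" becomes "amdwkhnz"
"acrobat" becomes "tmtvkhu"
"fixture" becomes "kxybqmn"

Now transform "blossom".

The pattern: shift every letter 7 places backward in the alphabet (wrapping around), then move the last 2 characters to the front (rotate right by 2).
For "blossom", step one produces "uehllhf"; step two turns that into "hfuehll".

hfuehll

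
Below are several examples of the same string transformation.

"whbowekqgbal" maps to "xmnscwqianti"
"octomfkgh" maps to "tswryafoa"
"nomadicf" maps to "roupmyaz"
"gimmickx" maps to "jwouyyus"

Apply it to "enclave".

The rule is to shift every letter 12 places forward in the alphabet (wrapping around), then reverse the string.
Applying both steps to "enclave": "qzoxmhq", then "qhmxozq".

qhmxozq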